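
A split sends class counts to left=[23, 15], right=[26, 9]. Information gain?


Parent = [49, 24], H_parent = 0.9137
H_left = 0.9678 (n=38), H_right = 0.8224 (n=35)
H_children = (38/73)·0.9678 + (35/73)·0.8224 = 0.8981
IG = 0.9137 - 0.8981 = 0.0156

0.0156


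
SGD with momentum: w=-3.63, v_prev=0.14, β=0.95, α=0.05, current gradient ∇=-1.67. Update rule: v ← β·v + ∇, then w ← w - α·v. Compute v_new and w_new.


v_new = 0.95·0.14 - 1.67 = 0.133 - 1.67 = -1.537
w_new = -3.63 - 0.05·-1.537 = -3.63 + 0.07685 = -3.55315

v_new=-1.537, w_new=-3.55315


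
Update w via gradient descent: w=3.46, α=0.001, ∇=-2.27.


w_new = w - α·∇
= 3.46 - 0.001·-2.27
= 3.46 + 0.00227
= 3.46227

3.46227


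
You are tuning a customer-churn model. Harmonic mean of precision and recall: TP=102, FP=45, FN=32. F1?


Precision = 102/147 = 0.6939
Recall = 102/134 = 0.7612
F1 = 2·P·R/(P+R) = 2·TP/(2·TP+FP+FN) = 204/(204+45+32) = 204/281 = 0.726

0.726


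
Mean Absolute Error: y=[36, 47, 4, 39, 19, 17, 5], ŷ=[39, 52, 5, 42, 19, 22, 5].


Absolute errors: |36-39|=3, |47-52|=5, |4-5|=1, |39-42|=3, |19-19|=0, |17-22|=5, |5-5|=0
Sum = 17
MAE = 17/7 = 17/7

17/7


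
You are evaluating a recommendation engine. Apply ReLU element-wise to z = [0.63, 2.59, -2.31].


ReLU(0.63) = max(0, 0.63) = 0.63
ReLU(2.59) = max(0, 2.59) = 2.59
ReLU(-2.31) = max(0, -2.31) = 0.0
result = [0.63, 2.59, 0.0]

[0.63, 2.59, 0.0]


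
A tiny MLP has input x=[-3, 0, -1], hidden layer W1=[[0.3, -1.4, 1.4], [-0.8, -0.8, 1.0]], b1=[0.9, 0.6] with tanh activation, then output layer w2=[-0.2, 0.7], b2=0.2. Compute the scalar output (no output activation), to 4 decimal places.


z1[0] = (0.3)·(-3) + (-1.4)·(0) + (1.4)·(-1) + 0.9 = -1.4
z1[1] = (-0.8)·(-3) + (-0.8)·(0) + (1.0)·(-1) + 0.6 = 2.0
h = tanh(z1) = [-0.8854, 0.964]
output = (-0.2)·(-0.8854) + (0.7)·(0.964) + 0.2 = 1.0519

1.0519


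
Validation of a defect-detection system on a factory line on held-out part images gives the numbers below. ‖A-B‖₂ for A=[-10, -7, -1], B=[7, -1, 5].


d = √((-10-7)² + (-7+ 1)² + (-1-5)²)
  = √(289 + 36 + 36)
  = √361 = 19.0

19.0


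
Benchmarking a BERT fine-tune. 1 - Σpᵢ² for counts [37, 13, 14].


Probabilities: [37/64, 13/64, 14/64] ≈ [0.5781, 0.2031, 0.2188]
Σpᵢ² = (1369 + 169 + 196)/64² = 1734/4096
Gini = 1 - Σpᵢ² = 1 - 1734/4096 = 0.5767

0.5767


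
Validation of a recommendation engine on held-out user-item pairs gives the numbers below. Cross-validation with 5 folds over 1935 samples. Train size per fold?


Fold size = 1935/5 = 387
Training per fold = 1935 - 387 = 1548

1548


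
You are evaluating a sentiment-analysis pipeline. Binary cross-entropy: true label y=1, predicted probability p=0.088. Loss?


BCE = -[y·ln(p) + (1-y)·ln(1-p)]
= -1·ln(0.088) - 0
= -ln(0.088) = 2.4304

2.4304


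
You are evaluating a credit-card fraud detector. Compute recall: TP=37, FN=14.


Recall = TP/(TP+FN)
= 37/(37+14)
= 37/51 = 72.55%

72.55%


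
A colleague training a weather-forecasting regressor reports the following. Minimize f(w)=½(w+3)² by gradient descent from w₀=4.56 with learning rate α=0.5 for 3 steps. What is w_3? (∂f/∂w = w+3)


step 1: grad = 4.56+3 = 7.56; w = 4.56 - 0.5·(7.56) = 0.78
step 2: grad = 0.78+3 = 3.78; w = 0.78 - 0.5·(3.78) = -1.11
step 3: grad = -1.11+3 = 1.89; w = -1.11 - 0.5·(1.89) = -2.055

-2.055


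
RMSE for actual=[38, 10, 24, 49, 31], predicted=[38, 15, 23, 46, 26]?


MSE = 60/5 = 12
RMSE = √(60/5) = 3.4641

3.4641


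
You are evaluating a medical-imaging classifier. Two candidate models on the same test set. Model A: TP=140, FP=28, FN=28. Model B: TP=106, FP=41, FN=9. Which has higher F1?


Model A: P=140/168=0.8333, R=140/168=0.8333, F1=2PR/(P+R)=2TP/(2TP+FP+FN)=280/336=0.8333
Model B: P=106/147=0.7211, R=106/115=0.9217, F1=2PR/(P+R)=2TP/(2TP+FP+FN)=212/262=0.8092
0.8333 > 0.8092 → Model A

Model A


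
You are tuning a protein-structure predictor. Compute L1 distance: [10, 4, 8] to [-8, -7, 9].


d = |10+ 8| + |4+ 7| + |8-9|
  = 18 + 11 + 1
  = 30

30


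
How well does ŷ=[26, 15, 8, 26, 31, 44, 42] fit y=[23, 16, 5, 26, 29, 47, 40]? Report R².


ȳ = 26.5714
SS_res = Σ(y-ŷ)² = 36
SS_tot = Σ(y-ȳ)² = 1193.71
R² = 1 - SS_res/SS_tot = 1 - 0.0302 = 0.9698

0.9698


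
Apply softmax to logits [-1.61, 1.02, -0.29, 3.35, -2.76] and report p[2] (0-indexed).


Exponentials: e^-1.61=0.1999, e^1.02=2.7732, e^-0.29=0.7483, e^3.35=28.5027, e^-2.76=0.0633
Sum = 32.2874
Softmax = [0.0062, 0.0859, 0.0232, 0.8828, 0.002]
p[2] = 0.7483/32.2874 = 0.0232

0.0232


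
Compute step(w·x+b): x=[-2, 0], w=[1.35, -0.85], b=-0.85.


z = (-2)·(1.35) + (0)·(-0.85) - 0.85
  = -3.55
step(z) = 0 (z<0)

0


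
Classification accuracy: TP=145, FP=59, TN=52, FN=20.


Accuracy = (TP+TN)/(TP+TN+FP+FN)
= (145+52)/(276)
= 197/276 = 71.38%

71.38%


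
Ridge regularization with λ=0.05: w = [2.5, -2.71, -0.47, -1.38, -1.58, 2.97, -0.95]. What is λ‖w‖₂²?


‖w‖₂² = (2.5)² + (-2.71)² + (-0.47)² + (-1.38)² + (-1.58)² + (2.97)² + (-0.95)²
     = 6.25 + 7.3441 + 0.2209 + 1.9044 + 2.4964 + 8.8209 + 0.9025
     = 27.9392
λ·‖w‖₂² = 0.05·27.9392 = 1.39696

1.39696


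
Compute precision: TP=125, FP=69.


Precision = TP/(TP+FP)
= 125/(125+69)
= 125/194 = 64.43%

64.43%


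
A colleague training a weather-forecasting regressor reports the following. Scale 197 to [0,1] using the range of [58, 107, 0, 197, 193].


min=0, max=197
(197-0)/(197-0) = 197/197 = 1.0

1.0


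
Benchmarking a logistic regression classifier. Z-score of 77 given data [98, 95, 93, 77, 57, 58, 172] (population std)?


μ = 92.8571, σ = 35.9501
z = (77 - 92.8571)/35.9501 = -0.4411

-0.4411


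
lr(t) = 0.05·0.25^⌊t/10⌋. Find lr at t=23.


n_drops = ⌊23/10⌋ = 2
lr = 0.05·0.25^2 = 0.05·0.0625 = 0.003125

0.003125


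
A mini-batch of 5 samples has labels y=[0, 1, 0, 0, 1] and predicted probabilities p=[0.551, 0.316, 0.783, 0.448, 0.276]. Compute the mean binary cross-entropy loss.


L[0] = -ln(1-0.551) = -ln(0.449) = 0.8007
L[1] = -ln(0.316) = 1.152
L[2] = -ln(1-0.783) = -ln(0.217) = 1.5279
L[3] = -ln(1-0.448) = -ln(0.552) = 0.5942
L[4] = -ln(0.276) = 1.2874
mean = (0.8007 + 1.152 + 1.5279 + 0.5942 + 1.2874)/5 = 1.0724

1.0724


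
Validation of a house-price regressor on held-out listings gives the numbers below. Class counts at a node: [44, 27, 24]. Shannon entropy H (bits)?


Probabilities: [44/95, 27/95, 24/95] ≈ [0.4632, 0.2842, 0.2526]
H = -((44/95)·log₂(44/95) + (27/95)·log₂(27/95) + (24/95)·log₂(24/95))
  = 1.5316 bits

1.5316 bits


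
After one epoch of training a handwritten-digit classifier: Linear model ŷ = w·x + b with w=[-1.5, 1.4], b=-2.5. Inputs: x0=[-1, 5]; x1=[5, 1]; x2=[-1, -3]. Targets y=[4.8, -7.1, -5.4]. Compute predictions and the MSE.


ŷ0 = (-1.5)·(-1) + (1.4)·(5) - 2.5 = 6.0
ŷ1 = (-1.5)·(5) + (1.4)·(1) - 2.5 = -8.6
ŷ2 = (-1.5)·(-1) + (1.4)·(-3) - 2.5 = -5.2
errors² = [1.44, 2.25, 0.04]
MSE = 3.7300/3 = 1.2433

1.2433


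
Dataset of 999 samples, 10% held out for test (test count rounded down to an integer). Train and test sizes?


Test = ⌊999·10/100⌋ = 99
Train = 999 - 99 = 900

Train: 900, Test: 99


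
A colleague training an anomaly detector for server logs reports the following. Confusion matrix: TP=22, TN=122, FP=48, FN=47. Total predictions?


Total = TP + TN + FP + FN
= 22 + 122 + 48 + 47
= 239
(Predicted positive: 70, predicted negative: 169)

239


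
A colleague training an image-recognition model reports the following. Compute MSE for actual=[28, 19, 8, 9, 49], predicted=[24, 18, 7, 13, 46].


Squared errors: (28-24)²=16, (19-18)²=1, (8-7)²=1, (9-13)²=16, (49-46)²=9
Sum = 43
MSE = 43/5 = 43/5

43/5


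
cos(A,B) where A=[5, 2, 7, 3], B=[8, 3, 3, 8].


A·B = 5·8 + 2·3 + 7·3 + 3·8 = 91
‖A‖ = √87 = 9.3274, ‖B‖ = √146 = 12.083
cos = 91/(√87·√146) = 91/√12702 = 0.8074

0.8074


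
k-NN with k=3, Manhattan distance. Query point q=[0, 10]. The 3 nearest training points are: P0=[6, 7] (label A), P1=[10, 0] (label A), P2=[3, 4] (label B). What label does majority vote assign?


d(q,P0) = 9  (label A)
d(q,P1) = 20  (label A)
d(q,P2) = 9  (label B)
Votes: A=2, B=1
Majority → A

A


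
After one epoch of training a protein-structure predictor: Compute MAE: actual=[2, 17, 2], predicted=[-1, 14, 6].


Absolute errors: |2+ 1|=3, |17-14|=3, |2-6|=4
Sum = 10
MAE = 10/3 = 10/3

10/3


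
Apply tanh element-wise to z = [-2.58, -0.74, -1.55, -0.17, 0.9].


tanh(-2.58) = -0.9886
tanh(-0.74) = -0.6291
tanh(-1.55) = -0.9138
tanh(-0.17) = -0.1684
tanh(0.9) = 0.7163
result = [-0.9886, -0.6291, -0.9138, -0.1684, 0.7163]

[-0.9886, -0.6291, -0.9138, -0.1684, 0.7163]


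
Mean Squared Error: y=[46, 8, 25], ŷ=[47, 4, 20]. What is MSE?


Squared errors: (46-47)²=1, (8-4)²=16, (25-20)²=25
Sum = 42
MSE = 42/3 = 14

14


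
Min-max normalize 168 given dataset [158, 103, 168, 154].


min=103, max=168
(168-103)/(168-103) = 65/65 = 1.0

1.0


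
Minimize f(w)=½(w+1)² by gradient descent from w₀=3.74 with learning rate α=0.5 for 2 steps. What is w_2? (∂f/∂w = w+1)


step 1: grad = 3.74+1 = 4.74; w = 3.74 - 0.5·(4.74) = 1.37
step 2: grad = 1.37+1 = 2.37; w = 1.37 - 0.5·(2.37) = 0.185

0.185


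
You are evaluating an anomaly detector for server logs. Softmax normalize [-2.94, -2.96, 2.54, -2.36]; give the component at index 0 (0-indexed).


Exponentials: e^-2.94=0.0529, e^-2.96=0.0518, e^2.54=12.6797, e^-2.36=0.0944
Sum = 12.8788
Softmax = [0.0041, 0.004, 0.9845, 0.0073]
p[0] = 0.0529/12.8788 = 0.0041

0.0041


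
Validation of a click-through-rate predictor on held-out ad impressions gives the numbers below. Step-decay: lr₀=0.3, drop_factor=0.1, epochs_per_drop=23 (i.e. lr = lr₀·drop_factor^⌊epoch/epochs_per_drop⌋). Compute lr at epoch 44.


n_drops = ⌊44/23⌋ = 1
lr = 0.3·0.1^1 = 0.3·0.1 = 0.03

0.03


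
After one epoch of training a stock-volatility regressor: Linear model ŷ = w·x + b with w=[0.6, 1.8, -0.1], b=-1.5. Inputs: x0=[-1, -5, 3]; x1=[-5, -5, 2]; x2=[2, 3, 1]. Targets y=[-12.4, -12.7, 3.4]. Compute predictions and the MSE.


ŷ0 = (0.6)·(-1) + (1.8)·(-5) + (-0.1)·(3) - 1.5 = -11.4
ŷ1 = (0.6)·(-5) + (1.8)·(-5) + (-0.1)·(2) - 1.5 = -13.7
ŷ2 = (0.6)·(2) + (1.8)·(3) + (-0.1)·(1) - 1.5 = 5.0
errors² = [1.0, 1.0, 2.56]
MSE = 4.5600/3 = 1.52

1.52


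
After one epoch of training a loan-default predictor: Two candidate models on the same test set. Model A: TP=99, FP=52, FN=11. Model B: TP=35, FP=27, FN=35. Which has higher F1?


Model A: P=99/151=0.6556, R=99/110=0.9, F1=2PR/(P+R)=2TP/(2TP+FP+FN)=198/261=0.7586
Model B: P=35/62=0.5645, R=35/70=0.5, F1=2PR/(P+R)=2TP/(2TP+FP+FN)=70/132=0.5303
0.7586 > 0.5303 → Model A

Model A


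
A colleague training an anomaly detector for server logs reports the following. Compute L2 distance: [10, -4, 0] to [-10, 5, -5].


d = √((10+ 10)² + (-4-5)² + (0+ 5)²)
  = √(400 + 81 + 25)
  = √506 = 22.4944

22.4944


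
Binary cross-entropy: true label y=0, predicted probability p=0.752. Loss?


BCE = -[y·ln(p) + (1-y)·ln(1-p)]
= -0 - 1·ln(1-0.752)
= -ln(0.248) = 1.3943

1.3943


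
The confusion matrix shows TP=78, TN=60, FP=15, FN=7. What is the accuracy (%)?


Accuracy = (TP+TN)/(TP+TN+FP+FN)
= (78+60)/(160)
= 138/160 = 86.25%

86.25%


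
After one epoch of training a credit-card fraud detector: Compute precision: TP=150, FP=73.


Precision = TP/(TP+FP)
= 150/(150+73)
= 150/223 = 67.26%

67.26%


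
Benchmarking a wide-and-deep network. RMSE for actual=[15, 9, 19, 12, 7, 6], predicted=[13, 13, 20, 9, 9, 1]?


MSE = 59/6 = 9.8333
RMSE = √(59/6) = 3.1358

3.1358


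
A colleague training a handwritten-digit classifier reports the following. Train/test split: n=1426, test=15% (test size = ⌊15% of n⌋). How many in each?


Test = ⌊1426·15/100⌋ = 213
Train = 1426 - 213 = 1213

Train: 1213, Test: 213


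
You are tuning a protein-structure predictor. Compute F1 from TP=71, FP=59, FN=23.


Precision = 71/130 = 0.5462
Recall = 71/94 = 0.7553
F1 = 2·P·R/(P+R) = 2·TP/(2·TP+FP+FN) = 142/(142+59+23) = 142/224 = 0.6339

0.6339


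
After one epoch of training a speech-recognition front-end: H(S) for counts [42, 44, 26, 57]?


Probabilities: [42/169, 44/169, 26/169, 57/169] ≈ [0.2485, 0.2604, 0.1538, 0.3373]
H = -((42/169)·log₂(42/169) + (44/169)·log₂(44/169) + (26/169)·log₂(26/169) + (57/169)·log₂(57/169))
  = 1.9489 bits

1.9489 bits


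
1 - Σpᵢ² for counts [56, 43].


Probabilities: [56/99, 43/99] ≈ [0.5657, 0.4343]
Σpᵢ² = (3136 + 1849)/99² = 4985/9801
Gini = 1 - Σpᵢ² = 1 - 4985/9801 = 0.4914

0.4914


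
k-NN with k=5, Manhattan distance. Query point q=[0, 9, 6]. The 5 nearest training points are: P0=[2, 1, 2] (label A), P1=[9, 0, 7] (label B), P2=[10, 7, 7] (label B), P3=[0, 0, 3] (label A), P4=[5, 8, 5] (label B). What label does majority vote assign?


d(q,P0) = 14  (label A)
d(q,P1) = 19  (label B)
d(q,P2) = 13  (label B)
d(q,P3) = 12  (label A)
d(q,P4) = 7  (label B)
Votes: A=2, B=3
Majority → B

B


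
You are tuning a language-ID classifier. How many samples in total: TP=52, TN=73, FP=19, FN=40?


Total = TP + TN + FP + FN
= 52 + 73 + 19 + 40
= 184
(Predicted positive: 71, predicted negative: 113)

184


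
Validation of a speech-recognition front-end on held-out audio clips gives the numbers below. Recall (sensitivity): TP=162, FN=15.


Recall = TP/(TP+FN)
= 162/(162+15)
= 162/177 = 91.53%

91.53%


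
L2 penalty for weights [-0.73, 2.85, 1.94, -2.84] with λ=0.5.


‖w‖₂² = (-0.73)² + (2.85)² + (1.94)² + (-2.84)²
     = 0.5329 + 8.1225 + 3.7636 + 8.0656
     = 20.4846
λ·‖w‖₂² = 0.5·20.4846 = 10.2423

10.2423


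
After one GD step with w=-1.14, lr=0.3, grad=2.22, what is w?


w_new = w - α·∇
= -1.14 - 0.3·2.22
= -1.14 - 0.666
= -1.806

-1.806


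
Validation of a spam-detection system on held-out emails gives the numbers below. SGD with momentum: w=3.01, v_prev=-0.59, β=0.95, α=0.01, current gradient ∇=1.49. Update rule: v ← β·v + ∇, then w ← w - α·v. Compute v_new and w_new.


v_new = 0.95·-0.59 + 1.49 = -0.5605 + 1.49 = 0.9295
w_new = 3.01 - 0.01·0.9295 = 3.01 - 0.009295 = 3.000705

v_new=0.9295, w_new=3.000705


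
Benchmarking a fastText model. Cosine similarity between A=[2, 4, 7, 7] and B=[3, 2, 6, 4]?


A·B = 2·3 + 4·2 + 7·6 + 7·4 = 84
‖A‖ = √118 = 10.8628, ‖B‖ = √65 = 8.0623
cos = 84/(√118·√65) = 84/√7670 = 0.9591

0.9591


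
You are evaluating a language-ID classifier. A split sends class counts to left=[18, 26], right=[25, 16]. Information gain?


Parent = [43, 42], H_parent = 0.9999
H_left = 0.976 (n=44), H_right = 0.965 (n=41)
H_children = (44/85)·0.976 + (41/85)·0.965 = 0.9707
IG = 0.9999 - 0.9707 = 0.0292

0.0292


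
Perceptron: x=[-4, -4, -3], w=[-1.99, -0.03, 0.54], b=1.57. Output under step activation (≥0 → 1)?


z = (-4)·(-1.99) + (-4)·(-0.03) + (-3)·(0.54) + 1.57
  = 8.03
step(z) = 1 (z≥0)

1


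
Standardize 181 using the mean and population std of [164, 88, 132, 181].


μ = 141.25, σ = 35.4216
z = (181 - 141.25)/35.4216 = 1.1222

1.1222


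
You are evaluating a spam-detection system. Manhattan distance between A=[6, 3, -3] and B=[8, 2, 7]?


d = |6-8| + |3-2| + |-3-7|
  = 2 + 1 + 10
  = 13

13


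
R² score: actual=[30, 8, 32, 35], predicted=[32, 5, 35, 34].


ȳ = 26.25
SS_res = Σ(y-ŷ)² = 23
SS_tot = Σ(y-ȳ)² = 456.75
R² = 1 - SS_res/SS_tot = 1 - 0.0504 = 0.9496

0.9496


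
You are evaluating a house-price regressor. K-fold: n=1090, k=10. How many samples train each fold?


Fold size = 1090/10 = 109
Training per fold = 1090 - 109 = 981

981


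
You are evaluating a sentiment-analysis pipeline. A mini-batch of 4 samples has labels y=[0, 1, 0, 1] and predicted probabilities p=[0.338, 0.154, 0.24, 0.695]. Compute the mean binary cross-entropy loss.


L[0] = -ln(1-0.338) = -ln(0.662) = 0.4125
L[1] = -ln(0.154) = 1.8708
L[2] = -ln(1-0.24) = -ln(0.76) = 0.2744
L[3] = -ln(0.695) = 0.3638
mean = (0.4125 + 1.8708 + 0.2744 + 0.3638)/4 = 0.7304

0.7304


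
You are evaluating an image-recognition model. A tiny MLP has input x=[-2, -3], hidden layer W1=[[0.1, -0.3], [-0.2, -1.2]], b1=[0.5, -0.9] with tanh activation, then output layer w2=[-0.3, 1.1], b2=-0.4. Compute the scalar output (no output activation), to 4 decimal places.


z1[0] = (0.1)·(-2) + (-0.3)·(-3) + 0.5 = 1.2
z1[1] = (-0.2)·(-2) + (-1.2)·(-3) - 0.9 = 3.1
h = tanh(z1) = [0.8337, 0.9959]
output = (-0.3)·(0.8337) + (1.1)·(0.9959) - 0.4 = 0.4454

0.4454


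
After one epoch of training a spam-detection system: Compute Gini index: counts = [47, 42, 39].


Probabilities: [47/128, 42/128, 39/128] ≈ [0.3672, 0.3281, 0.3047]
Σpᵢ² = (2209 + 1764 + 1521)/128² = 5494/16384
Gini = 1 - Σpᵢ² = 1 - 5494/16384 = 0.6647

0.6647


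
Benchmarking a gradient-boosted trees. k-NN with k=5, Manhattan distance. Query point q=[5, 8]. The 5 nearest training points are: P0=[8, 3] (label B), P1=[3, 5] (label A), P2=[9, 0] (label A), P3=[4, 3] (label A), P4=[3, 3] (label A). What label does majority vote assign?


d(q,P0) = 8  (label B)
d(q,P1) = 5  (label A)
d(q,P2) = 12  (label A)
d(q,P3) = 6  (label A)
d(q,P4) = 7  (label A)
Votes: A=4, B=1
Majority → A

A


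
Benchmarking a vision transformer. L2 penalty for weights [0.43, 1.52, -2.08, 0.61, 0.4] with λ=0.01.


‖w‖₂² = (0.43)² + (1.52)² + (-2.08)² + (0.61)² + (0.4)²
     = 0.1849 + 2.3104 + 4.3264 + 0.3721 + 0.16
     = 7.3538
λ·‖w‖₂² = 0.01·7.3538 = 0.073538

0.073538


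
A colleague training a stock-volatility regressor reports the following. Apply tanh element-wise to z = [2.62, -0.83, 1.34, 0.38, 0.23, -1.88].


tanh(2.62) = 0.9895
tanh(-0.83) = -0.6805
tanh(1.34) = 0.8717
tanh(0.38) = 0.3627
tanh(0.23) = 0.226
tanh(-1.88) = -0.9545
result = [0.9895, -0.6805, 0.8717, 0.3627, 0.226, -0.9545]

[0.9895, -0.6805, 0.8717, 0.3627, 0.226, -0.9545]


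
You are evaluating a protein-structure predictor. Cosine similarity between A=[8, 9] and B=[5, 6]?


A·B = 8·5 + 9·6 = 94
‖A‖ = √145 = 12.0416, ‖B‖ = √61 = 7.8102
cos = 94/(√145·√61) = 94/√8845 = 0.9995

0.9995


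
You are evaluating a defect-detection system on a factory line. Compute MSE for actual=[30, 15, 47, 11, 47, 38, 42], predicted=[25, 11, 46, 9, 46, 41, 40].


Squared errors: (30-25)²=25, (15-11)²=16, (47-46)²=1, (11-9)²=4, (47-46)²=1, (38-41)²=9, (42-40)²=4
Sum = 60
MSE = 60/7 = 60/7

60/7


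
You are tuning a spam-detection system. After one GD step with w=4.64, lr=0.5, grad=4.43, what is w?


w_new = w - α·∇
= 4.64 - 0.5·4.43
= 4.64 - 2.215
= 2.425

2.425


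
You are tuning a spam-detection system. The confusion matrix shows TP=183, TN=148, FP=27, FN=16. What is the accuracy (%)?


Accuracy = (TP+TN)/(TP+TN+FP+FN)
= (183+148)/(374)
= 331/374 = 88.5%

88.5%


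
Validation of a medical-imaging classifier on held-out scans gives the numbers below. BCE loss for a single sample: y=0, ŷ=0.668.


BCE = -[y·ln(p) + (1-y)·ln(1-p)]
= -0 - 1·ln(1-0.668)
= -ln(0.332) = 1.1026

1.1026


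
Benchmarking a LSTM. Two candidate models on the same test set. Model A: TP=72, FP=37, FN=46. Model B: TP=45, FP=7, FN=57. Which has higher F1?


Model A: P=72/109=0.6606, R=72/118=0.6102, F1=2PR/(P+R)=2TP/(2TP+FP+FN)=144/227=0.6344
Model B: P=45/52=0.8654, R=45/102=0.4412, F1=2PR/(P+R)=2TP/(2TP+FP+FN)=90/154=0.5844
0.6344 > 0.5844 → Model A

Model A


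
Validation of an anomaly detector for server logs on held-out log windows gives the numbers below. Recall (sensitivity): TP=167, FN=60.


Recall = TP/(TP+FN)
= 167/(167+60)
= 167/227 = 73.57%

73.57%


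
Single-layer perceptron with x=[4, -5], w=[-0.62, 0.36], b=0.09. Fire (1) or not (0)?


z = (4)·(-0.62) + (-5)·(0.36) + 0.09
  = -4.19
step(z) = 0 (z<0)

0


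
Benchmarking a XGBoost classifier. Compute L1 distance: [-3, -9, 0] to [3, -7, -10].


d = |-3-3| + |-9+ 7| + |0+ 10|
  = 6 + 2 + 10
  = 18

18


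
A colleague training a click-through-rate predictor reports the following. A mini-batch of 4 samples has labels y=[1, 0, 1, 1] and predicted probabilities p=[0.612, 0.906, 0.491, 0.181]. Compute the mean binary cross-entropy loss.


L[0] = -ln(0.612) = 0.491
L[1] = -ln(1-0.906) = -ln(0.094) = 2.3645
L[2] = -ln(0.491) = 0.7113
L[3] = -ln(0.181) = 1.7093
mean = (0.491 + 2.3645 + 0.7113 + 1.7093)/4 = 1.319

1.319


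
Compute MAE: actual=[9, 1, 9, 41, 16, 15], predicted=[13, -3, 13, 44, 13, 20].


Absolute errors: |9-13|=4, |1+ 3|=4, |9-13|=4, |41-44|=3, |16-13|=3, |15-20|=5
Sum = 23
MAE = 23/6 = 23/6

23/6


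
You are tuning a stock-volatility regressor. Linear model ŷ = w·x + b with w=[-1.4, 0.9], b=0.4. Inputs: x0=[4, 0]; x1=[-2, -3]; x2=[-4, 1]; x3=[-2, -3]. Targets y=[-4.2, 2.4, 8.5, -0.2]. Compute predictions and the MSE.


ŷ0 = (-1.4)·(4) + (0.9)·(0) + 0.4 = -5.2
ŷ1 = (-1.4)·(-2) + (0.9)·(-3) + 0.4 = 0.5
ŷ2 = (-1.4)·(-4) + (0.9)·(1) + 0.4 = 6.9
ŷ3 = (-1.4)·(-2) + (0.9)·(-3) + 0.4 = 0.5
errors² = [1.0, 3.61, 2.56, 0.49]
MSE = 7.6600/4 = 1.915

1.915


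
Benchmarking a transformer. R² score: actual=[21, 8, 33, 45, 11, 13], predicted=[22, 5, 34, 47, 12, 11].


ȳ = 21.8333
SS_res = Σ(y-ŷ)² = 20
SS_tot = Σ(y-ȳ)² = 1048.83
R² = 1 - SS_res/SS_tot = 1 - 0.0191 = 0.9809

0.9809


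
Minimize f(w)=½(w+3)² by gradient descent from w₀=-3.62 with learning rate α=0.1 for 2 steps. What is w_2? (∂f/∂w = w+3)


step 1: grad = -3.62+3 = -0.62; w = -3.62 - 0.1·(-0.62) = -3.558
step 2: grad = -3.558+3 = -0.558; w = -3.558 - 0.1·(-0.558) = -3.5022

-3.5022


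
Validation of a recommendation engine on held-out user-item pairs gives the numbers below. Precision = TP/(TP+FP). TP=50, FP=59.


Precision = TP/(TP+FP)
= 50/(50+59)
= 50/109 = 45.87%

45.87%


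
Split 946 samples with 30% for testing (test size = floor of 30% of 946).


Test = ⌊946·30/100⌋ = 283
Train = 946 - 283 = 663

Train: 663, Test: 283


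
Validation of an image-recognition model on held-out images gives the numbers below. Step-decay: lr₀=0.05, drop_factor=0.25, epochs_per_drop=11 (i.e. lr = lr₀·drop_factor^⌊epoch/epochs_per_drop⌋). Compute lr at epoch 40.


n_drops = ⌊40/11⌋ = 3
lr = 0.05·0.25^3 = 0.05·0.015625 = 0.00078125

0.00078125


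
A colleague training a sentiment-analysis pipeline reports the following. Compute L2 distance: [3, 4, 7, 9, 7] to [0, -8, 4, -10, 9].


d = √((3-0)² + (4+ 8)² + (7-4)² + (9+ 10)² + (7-9)²)
  = √(9 + 144 + 9 + 361 + 4)
  = √527 = 22.9565

22.9565


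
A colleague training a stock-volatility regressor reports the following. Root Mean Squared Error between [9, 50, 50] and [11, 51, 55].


MSE = 30/3 = 10
RMSE = √(30/3) = 3.1623

3.1623


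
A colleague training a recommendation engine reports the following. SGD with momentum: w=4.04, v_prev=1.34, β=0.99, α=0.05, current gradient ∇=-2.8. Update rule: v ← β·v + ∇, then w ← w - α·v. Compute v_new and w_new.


v_new = 0.99·1.34 - 2.8 = 1.3266 - 2.8 = -1.4734
w_new = 4.04 - 0.05·-1.4734 = 4.04 + 0.07367 = 4.11367

v_new=-1.4734, w_new=4.11367


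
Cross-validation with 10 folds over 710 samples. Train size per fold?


Fold size = 710/10 = 71
Training per fold = 710 - 71 = 639

639


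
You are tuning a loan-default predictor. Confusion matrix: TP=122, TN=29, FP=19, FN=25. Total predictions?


Total = TP + TN + FP + FN
= 122 + 29 + 19 + 25
= 195
(Predicted positive: 141, predicted negative: 54)

195


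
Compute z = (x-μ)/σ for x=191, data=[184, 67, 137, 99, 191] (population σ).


μ = 135.6, σ = 47.8732
z = (191 - 135.6)/47.8732 = 1.1572

1.1572


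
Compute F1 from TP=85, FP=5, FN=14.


Precision = 85/90 = 0.9444
Recall = 85/99 = 0.8586
F1 = 2·P·R/(P+R) = 2·TP/(2·TP+FP+FN) = 170/(170+5+14) = 170/189 = 0.8995

0.8995


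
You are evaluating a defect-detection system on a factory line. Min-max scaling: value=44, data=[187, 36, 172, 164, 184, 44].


min=36, max=187
(44-36)/(187-36) = 8/151 = 0.053

0.053


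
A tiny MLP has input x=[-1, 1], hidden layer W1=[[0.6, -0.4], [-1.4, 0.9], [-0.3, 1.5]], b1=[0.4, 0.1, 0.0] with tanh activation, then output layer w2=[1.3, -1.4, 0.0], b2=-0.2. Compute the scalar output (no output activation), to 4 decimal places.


z1[0] = (0.6)·(-1) + (-0.4)·(1) + 0.4 = -0.6
z1[1] = (-1.4)·(-1) + (0.9)·(1) + 0.1 = 2.4
z1[2] = (-0.3)·(-1) + (1.5)·(1) + 0.0 = 1.8
h = tanh(z1) = [-0.537, 0.9837, 0.9468]
output = (1.3)·(-0.537) + (-1.4)·(0.9837) + (0.0)·(0.9468) - 0.2 = -2.2753

-2.2753


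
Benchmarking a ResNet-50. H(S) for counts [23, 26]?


Probabilities: [23/49, 26/49] ≈ [0.4694, 0.5306]
H = -((23/49)·log₂(23/49) + (26/49)·log₂(26/49))
  = 0.9973 bits

0.9973 bits


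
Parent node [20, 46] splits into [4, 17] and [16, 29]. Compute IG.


Parent = [20, 46], H_parent = 0.885
H_left = 0.7025 (n=21), H_right = 0.9389 (n=45)
H_children = (21/66)·0.7025 + (45/66)·0.9389 = 0.8637
IG = 0.885 - 0.8637 = 0.0213

0.0213


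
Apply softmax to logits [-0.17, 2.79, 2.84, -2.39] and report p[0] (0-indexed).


Exponentials: e^-0.17=0.8437, e^2.79=16.281, e^2.84=17.1158, e^-2.39=0.0916
Sum = 34.3321
Softmax = [0.0246, 0.4742, 0.4985, 0.0027]
p[0] = 0.8437/34.3321 = 0.0246

0.0246


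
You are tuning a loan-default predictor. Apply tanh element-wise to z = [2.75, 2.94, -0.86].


tanh(2.75) = 0.9919
tanh(2.94) = 0.9944
tanh(-0.86) = -0.6963
result = [0.9919, 0.9944, -0.6963]

[0.9919, 0.9944, -0.6963]


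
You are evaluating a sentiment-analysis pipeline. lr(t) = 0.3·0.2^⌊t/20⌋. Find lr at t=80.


n_drops = ⌊80/20⌋ = 4
lr = 0.3·0.2^4 = 0.3·0.0016 = 0.00048

0.00048


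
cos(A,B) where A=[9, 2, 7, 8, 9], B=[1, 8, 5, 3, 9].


A·B = 9·1 + 2·8 + 7·5 + 8·3 + 9·9 = 165
‖A‖ = √279 = 16.7033, ‖B‖ = √180 = 13.4164
cos = 165/(√279·√180) = 165/√50220 = 0.7363

0.7363


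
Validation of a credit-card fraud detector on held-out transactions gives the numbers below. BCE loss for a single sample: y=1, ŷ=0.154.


BCE = -[y·ln(p) + (1-y)·ln(1-p)]
= -1·ln(0.154) - 0
= -ln(0.154) = 1.8708

1.8708


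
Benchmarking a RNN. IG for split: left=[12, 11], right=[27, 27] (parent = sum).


Parent = [39, 38], H_parent = 0.9999
H_left = 0.9986 (n=23), H_right = 1 (n=54)
H_children = (23/77)·0.9986 + (54/77)·1 = 0.9996
IG = 0.9999 - 0.9996 = 0.0003

0.0003


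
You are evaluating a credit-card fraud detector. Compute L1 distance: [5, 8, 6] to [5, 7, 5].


d = |5-5| + |8-7| + |6-5|
  = 0 + 1 + 1
  = 2

2


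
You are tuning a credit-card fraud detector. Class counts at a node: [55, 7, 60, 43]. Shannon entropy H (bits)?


Probabilities: [55/165, 7/165, 60/165, 43/165] ≈ [0.3333, 0.0424, 0.3636, 0.2606]
H = -((55/165)·log₂(55/165) + (7/165)·log₂(7/165) + (60/165)·log₂(60/165) + (43/165)·log₂(43/165))
  = 1.758 bits

1.758 bits


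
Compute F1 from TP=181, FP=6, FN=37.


Precision = 181/187 = 0.9679
Recall = 181/218 = 0.8303
F1 = 2·P·R/(P+R) = 2·TP/(2·TP+FP+FN) = 362/(362+6+37) = 362/405 = 0.8938

0.8938


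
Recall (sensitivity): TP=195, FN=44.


Recall = TP/(TP+FN)
= 195/(195+44)
= 195/239 = 81.59%

81.59%


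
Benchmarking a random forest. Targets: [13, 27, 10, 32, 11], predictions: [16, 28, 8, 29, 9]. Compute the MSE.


Squared errors: (13-16)²=9, (27-28)²=1, (10-8)²=4, (32-29)²=9, (11-9)²=4
Sum = 27
MSE = 27/5 = 27/5

27/5


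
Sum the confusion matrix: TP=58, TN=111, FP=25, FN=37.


Total = TP + TN + FP + FN
= 58 + 111 + 25 + 37
= 231
(Predicted positive: 83, predicted negative: 148)

231


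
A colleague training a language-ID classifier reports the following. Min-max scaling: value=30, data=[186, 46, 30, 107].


min=30, max=186
(30-30)/(186-30) = 0/156 = 0.0

0.0


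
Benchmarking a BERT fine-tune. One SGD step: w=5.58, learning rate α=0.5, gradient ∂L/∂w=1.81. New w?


w_new = w - α·∇
= 5.58 - 0.5·1.81
= 5.58 - 0.905
= 4.675

4.675


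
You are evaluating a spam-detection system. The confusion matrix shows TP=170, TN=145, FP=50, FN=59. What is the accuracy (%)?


Accuracy = (TP+TN)/(TP+TN+FP+FN)
= (170+145)/(424)
= 315/424 = 74.29%

74.29%


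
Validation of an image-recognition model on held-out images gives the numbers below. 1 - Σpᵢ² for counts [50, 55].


Probabilities: [50/105, 55/105] ≈ [0.4762, 0.5238]
Σpᵢ² = (2500 + 3025)/105² = 5525/11025
Gini = 1 - Σpᵢ² = 1 - 5525/11025 = 0.4989

0.4989


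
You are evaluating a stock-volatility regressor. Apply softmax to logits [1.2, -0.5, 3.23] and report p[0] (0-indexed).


Exponentials: e^1.2=3.3201, e^-0.5=0.6065, e^3.23=25.2797
Sum = 29.2063
Softmax = [0.1137, 0.0208, 0.8656]
p[0] = 3.3201/29.2063 = 0.1137

0.1137


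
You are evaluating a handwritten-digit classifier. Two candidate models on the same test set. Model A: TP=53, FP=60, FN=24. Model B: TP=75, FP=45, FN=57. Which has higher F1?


Model A: P=53/113=0.469, R=53/77=0.6883, F1=2PR/(P+R)=2TP/(2TP+FP+FN)=106/190=0.5579
Model B: P=75/120=0.625, R=75/132=0.5682, F1=2PR/(P+R)=2TP/(2TP+FP+FN)=150/252=0.5952
0.5579 < 0.5952 → Model B

Model B


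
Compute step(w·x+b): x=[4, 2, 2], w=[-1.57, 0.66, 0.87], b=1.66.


z = (4)·(-1.57) + (2)·(0.66) + (2)·(0.87) + 1.66
  = -1.56
step(z) = 0 (z<0)

0


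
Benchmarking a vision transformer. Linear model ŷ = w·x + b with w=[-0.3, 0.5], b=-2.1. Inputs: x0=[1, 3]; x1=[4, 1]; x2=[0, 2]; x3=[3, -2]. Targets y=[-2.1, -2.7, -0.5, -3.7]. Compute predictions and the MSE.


ŷ0 = (-0.3)·(1) + (0.5)·(3) - 2.1 = -0.9
ŷ1 = (-0.3)·(4) + (0.5)·(1) - 2.1 = -2.8
ŷ2 = (-0.3)·(0) + (0.5)·(2) - 2.1 = -1.1
ŷ3 = (-0.3)·(3) + (0.5)·(-2) - 2.1 = -4.0
errors² = [1.44, 0.01, 0.36, 0.09]
MSE = 1.9000/4 = 0.475

0.475


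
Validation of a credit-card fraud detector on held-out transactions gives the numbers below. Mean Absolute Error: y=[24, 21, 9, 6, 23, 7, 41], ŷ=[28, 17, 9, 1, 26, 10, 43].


Absolute errors: |24-28|=4, |21-17|=4, |9-9|=0, |6-1|=5, |23-26|=3, |7-10|=3, |41-43|=2
Sum = 21
MAE = 21/7 = 3

3


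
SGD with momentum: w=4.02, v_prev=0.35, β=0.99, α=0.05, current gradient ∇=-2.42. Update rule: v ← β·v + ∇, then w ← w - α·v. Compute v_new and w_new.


v_new = 0.99·0.35 - 2.42 = 0.3465 - 2.42 = -2.0735
w_new = 4.02 - 0.05·-2.0735 = 4.02 + 0.103675 = 4.123675

v_new=-2.0735, w_new=4.123675


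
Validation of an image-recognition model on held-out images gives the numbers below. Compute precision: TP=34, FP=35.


Precision = TP/(TP+FP)
= 34/(34+35)
= 34/69 = 49.28%

49.28%


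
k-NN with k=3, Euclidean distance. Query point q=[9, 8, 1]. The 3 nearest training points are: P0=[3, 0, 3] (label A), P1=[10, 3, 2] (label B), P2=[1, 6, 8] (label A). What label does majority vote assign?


d(q,P0) = 10.198  (label A)
d(q,P1) = 5.1962  (label B)
d(q,P2) = 10.8167  (label A)
Votes: A=2, B=1
Majority → A

A


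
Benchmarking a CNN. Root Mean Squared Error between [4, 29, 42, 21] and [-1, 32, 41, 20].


MSE = 36/4 = 9
RMSE = √(36/4) = 3.0

3.0


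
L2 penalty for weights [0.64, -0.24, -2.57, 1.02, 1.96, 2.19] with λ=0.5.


‖w‖₂² = (0.64)² + (-0.24)² + (-2.57)² + (1.02)² + (1.96)² + (2.19)²
     = 0.4096 + 0.0576 + 6.6049 + 1.0404 + 3.8416 + 4.7961
     = 16.7502
λ·‖w‖₂² = 0.5·16.7502 = 8.3751

8.3751


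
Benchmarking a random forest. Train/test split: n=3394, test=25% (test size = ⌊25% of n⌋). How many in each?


Test = ⌊3394·25/100⌋ = 848
Train = 3394 - 848 = 2546

Train: 2546, Test: 848


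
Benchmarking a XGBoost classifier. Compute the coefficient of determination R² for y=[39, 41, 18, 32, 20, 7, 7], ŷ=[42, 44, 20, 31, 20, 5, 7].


ȳ = 23.4286
SS_res = Σ(y-ŷ)² = 27
SS_tot = Σ(y-ȳ)² = 1205.71
R² = 1 - SS_res/SS_tot = 1 - 0.0224 = 0.9776

0.9776


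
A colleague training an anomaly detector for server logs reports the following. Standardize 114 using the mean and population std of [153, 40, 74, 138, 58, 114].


μ = 96.1667, σ = 41.635
z = (114 - 96.1667)/41.635 = 0.4283

0.4283


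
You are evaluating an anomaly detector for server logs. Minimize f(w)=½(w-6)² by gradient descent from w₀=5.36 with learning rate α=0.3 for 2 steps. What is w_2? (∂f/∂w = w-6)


step 1: grad = 5.36-6 = -0.64; w = 5.36 - 0.3·(-0.64) = 5.552
step 2: grad = 5.552-6 = -0.448; w = 5.552 - 0.3·(-0.448) = 5.6864

5.6864


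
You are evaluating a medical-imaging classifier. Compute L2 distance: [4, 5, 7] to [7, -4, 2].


d = √((4-7)² + (5+ 4)² + (7-2)²)
  = √(9 + 81 + 25)
  = √115 = 10.7238

10.7238


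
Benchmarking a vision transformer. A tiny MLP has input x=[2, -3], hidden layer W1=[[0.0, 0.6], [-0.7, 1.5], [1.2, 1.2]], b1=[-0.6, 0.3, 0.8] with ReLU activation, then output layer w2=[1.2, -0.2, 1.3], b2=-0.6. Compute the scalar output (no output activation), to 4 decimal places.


z1[0] = (0.0)·(2) + (0.6)·(-3) - 0.6 = -2.4
z1[1] = (-0.7)·(2) + (1.5)·(-3) + 0.3 = -5.6
z1[2] = (1.2)·(2) + (1.2)·(-3) + 0.8 = -0.4
h = ReLU(z1) = [0.0, 0.0, 0.0]
output = (1.2)·(0.0) + (-0.2)·(0.0) + (1.3)·(0.0) - 0.6 = -0.6

-0.6


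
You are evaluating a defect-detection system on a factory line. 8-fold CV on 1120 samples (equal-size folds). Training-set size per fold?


Fold size = 1120/8 = 140
Training per fold = 1120 - 140 = 980

980


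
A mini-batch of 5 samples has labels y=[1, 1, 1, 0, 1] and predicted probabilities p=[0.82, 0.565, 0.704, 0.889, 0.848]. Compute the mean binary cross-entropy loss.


L[0] = -ln(0.82) = 0.1985
L[1] = -ln(0.565) = 0.5709
L[2] = -ln(0.704) = 0.351
L[3] = -ln(1-0.889) = -ln(0.111) = 2.1982
L[4] = -ln(0.848) = 0.1649
mean = (0.1985 + 0.5709 + 0.351 + 2.1982 + 0.1649)/5 = 0.6967

0.6967


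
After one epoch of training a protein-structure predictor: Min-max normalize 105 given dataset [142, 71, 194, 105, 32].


min=32, max=194
(105-32)/(194-32) = 73/162 = 0.4506

0.4506


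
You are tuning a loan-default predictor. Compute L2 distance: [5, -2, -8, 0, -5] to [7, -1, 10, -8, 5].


d = √((5-7)² + (-2+ 1)² + (-8-10)² + (0+ 8)² + (-5-5)²)
  = √(4 + 1 + 324 + 64 + 100)
  = √493 = 22.2036

22.2036


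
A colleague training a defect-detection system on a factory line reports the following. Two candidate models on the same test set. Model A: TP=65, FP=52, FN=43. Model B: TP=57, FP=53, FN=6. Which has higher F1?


Model A: P=65/117=0.5556, R=65/108=0.6019, F1=2PR/(P+R)=2TP/(2TP+FP+FN)=130/225=0.5778
Model B: P=57/110=0.5182, R=57/63=0.9048, F1=2PR/(P+R)=2TP/(2TP+FP+FN)=114/173=0.659
0.5778 < 0.659 → Model B

Model B


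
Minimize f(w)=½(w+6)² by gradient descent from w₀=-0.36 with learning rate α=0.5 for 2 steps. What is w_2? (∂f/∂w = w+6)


step 1: grad = -0.36+6 = 5.64; w = -0.36 - 0.5·(5.64) = -3.18
step 2: grad = -3.18+6 = 2.82; w = -3.18 - 0.5·(2.82) = -4.59

-4.59


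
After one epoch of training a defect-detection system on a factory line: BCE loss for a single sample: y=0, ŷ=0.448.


BCE = -[y·ln(p) + (1-y)·ln(1-p)]
= -0 - 1·ln(1-0.448)
= -ln(0.552) = 0.5942

0.5942


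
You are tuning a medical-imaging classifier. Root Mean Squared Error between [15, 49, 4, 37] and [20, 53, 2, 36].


MSE = 46/4 = 11.5
RMSE = √(46/4) = 3.3912

3.3912


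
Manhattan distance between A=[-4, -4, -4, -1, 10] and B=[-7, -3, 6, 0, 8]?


d = |-4+ 7| + |-4+ 3| + |-4-6| + |-1-0| + |10-8|
  = 3 + 1 + 10 + 1 + 2
  = 17

17


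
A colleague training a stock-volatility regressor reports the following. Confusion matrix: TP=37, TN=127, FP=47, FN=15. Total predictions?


Total = TP + TN + FP + FN
= 37 + 127 + 47 + 15
= 226
(Predicted positive: 84, predicted negative: 142)

226


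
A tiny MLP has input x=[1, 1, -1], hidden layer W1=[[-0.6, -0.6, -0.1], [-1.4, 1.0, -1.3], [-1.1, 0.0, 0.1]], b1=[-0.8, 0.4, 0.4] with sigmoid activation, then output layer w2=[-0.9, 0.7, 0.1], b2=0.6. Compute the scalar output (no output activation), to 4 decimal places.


z1[0] = (-0.6)·(1) + (-0.6)·(1) + (-0.1)·(-1) - 0.8 = -1.9
z1[1] = (-1.4)·(1) + (1.0)·(1) + (-1.3)·(-1) + 0.4 = 1.3
z1[2] = (-1.1)·(1) + (0.0)·(1) + (0.1)·(-1) + 0.4 = -0.8
h = sigmoid(z1) = [0.1301, 0.7858, 0.31]
output = (-0.9)·(0.1301) + (0.7)·(0.7858) + (0.1)·(0.31) + 0.6 = 1.064

1.064


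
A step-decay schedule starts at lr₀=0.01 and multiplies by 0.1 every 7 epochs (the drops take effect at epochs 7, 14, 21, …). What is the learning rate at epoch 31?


n_drops = ⌊31/7⌋ = 4
lr = 0.01·0.1^4 = 0.01·0.0001 = 0.000001

0.000001


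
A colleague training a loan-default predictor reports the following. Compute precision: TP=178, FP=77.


Precision = TP/(TP+FP)
= 178/(178+77)
= 178/255 = 69.8%

69.8%


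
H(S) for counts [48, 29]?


Probabilities: [48/77, 29/77] ≈ [0.6234, 0.3766]
H = -((48/77)·log₂(48/77) + (29/77)·log₂(29/77))
  = 0.9556 bits

0.9556 bits


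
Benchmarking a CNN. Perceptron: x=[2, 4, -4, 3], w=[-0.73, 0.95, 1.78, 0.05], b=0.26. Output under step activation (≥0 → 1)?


z = (2)·(-0.73) + (4)·(0.95) + (-4)·(1.78) + (3)·(0.05) + 0.26
  = -4.37
step(z) = 0 (z<0)

0


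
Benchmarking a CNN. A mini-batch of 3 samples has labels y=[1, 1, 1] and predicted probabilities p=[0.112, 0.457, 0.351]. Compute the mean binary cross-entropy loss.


L[0] = -ln(0.112) = 2.1893
L[1] = -ln(0.457) = 0.7831
L[2] = -ln(0.351) = 1.047
mean = (2.1893 + 0.7831 + 1.047)/3 = 1.3398

1.3398


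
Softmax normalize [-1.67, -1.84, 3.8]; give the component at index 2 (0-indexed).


Exponentials: e^-1.67=0.1882, e^-1.84=0.1588, e^3.8=44.7012
Sum = 45.0482
Softmax = [0.0042, 0.0035, 0.9923]
p[2] = 44.7012/45.0482 = 0.9923

0.9923


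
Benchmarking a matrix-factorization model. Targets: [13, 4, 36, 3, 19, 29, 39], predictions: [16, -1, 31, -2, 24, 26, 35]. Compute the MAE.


Absolute errors: |13-16|=3, |4+ 1|=5, |36-31|=5, |3+ 2|=5, |19-24|=5, |29-26|=3, |39-35|=4
Sum = 30
MAE = 30/7 = 30/7

30/7


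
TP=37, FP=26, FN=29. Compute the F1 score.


Precision = 37/63 = 0.5873
Recall = 37/66 = 0.5606
F1 = 2·P·R/(P+R) = 2·TP/(2·TP+FP+FN) = 74/(74+26+29) = 74/129 = 0.5736

0.5736


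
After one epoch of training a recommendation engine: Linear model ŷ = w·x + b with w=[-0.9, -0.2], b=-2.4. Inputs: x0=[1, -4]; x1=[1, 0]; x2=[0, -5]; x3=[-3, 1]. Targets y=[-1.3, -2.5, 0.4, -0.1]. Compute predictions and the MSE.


ŷ0 = (-0.9)·(1) + (-0.2)·(-4) - 2.4 = -2.5
ŷ1 = (-0.9)·(1) + (-0.2)·(0) - 2.4 = -3.3
ŷ2 = (-0.9)·(0) + (-0.2)·(-5) - 2.4 = -1.4
ŷ3 = (-0.9)·(-3) + (-0.2)·(1) - 2.4 = 0.1
errors² = [1.44, 0.64, 3.24, 0.04]
MSE = 5.3600/4 = 1.34

1.34


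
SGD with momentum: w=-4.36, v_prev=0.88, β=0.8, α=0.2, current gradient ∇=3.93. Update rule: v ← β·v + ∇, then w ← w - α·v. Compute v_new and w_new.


v_new = 0.8·0.88 + 3.93 = 0.704 + 3.93 = 4.634
w_new = -4.36 - 0.2·4.634 = -4.36 - 0.9268 = -5.2868

v_new=4.634, w_new=-5.2868


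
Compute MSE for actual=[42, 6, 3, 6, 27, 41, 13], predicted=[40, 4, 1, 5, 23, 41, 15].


Squared errors: (42-40)²=4, (6-4)²=4, (3-1)²=4, (6-5)²=1, (27-23)²=16, (41-41)²=0, (13-15)²=4
Sum = 33
MSE = 33/7 = 33/7

33/7


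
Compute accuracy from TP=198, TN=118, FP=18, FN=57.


Accuracy = (TP+TN)/(TP+TN+FP+FN)
= (198+118)/(391)
= 316/391 = 80.82%

80.82%
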